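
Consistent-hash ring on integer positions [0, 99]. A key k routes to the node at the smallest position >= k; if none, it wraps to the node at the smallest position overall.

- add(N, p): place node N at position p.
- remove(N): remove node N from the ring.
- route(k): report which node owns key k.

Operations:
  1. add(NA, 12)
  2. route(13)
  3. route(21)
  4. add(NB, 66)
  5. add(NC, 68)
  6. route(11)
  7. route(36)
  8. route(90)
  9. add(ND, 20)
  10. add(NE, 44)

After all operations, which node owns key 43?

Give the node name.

Op 1: add NA@12 -> ring=[12:NA]
Op 2: route key 13: none >= 13, wrap to smallest pos 12 -> NA
Op 3: route key 21: none >= 21, wrap to smallest pos 12 -> NA
Op 4: add NB@66 -> ring=[12:NA,66:NB]
Op 5: add NC@68 -> ring=[12:NA,66:NB,68:NC]
Op 6: route key 11: smallest pos >= 11 is 12 -> NA
Op 7: route key 36: smallest pos >= 36 is 66 -> NB
Op 8: route key 90: none >= 90, wrap to smallest pos 12 -> NA
Op 9: add ND@20 -> ring=[12:NA,20:ND,66:NB,68:NC]
Op 10: add NE@44 -> ring=[12:NA,20:ND,44:NE,66:NB,68:NC]
Final route key 43: smallest pos >= 43 is 44 -> NE

Answer: NE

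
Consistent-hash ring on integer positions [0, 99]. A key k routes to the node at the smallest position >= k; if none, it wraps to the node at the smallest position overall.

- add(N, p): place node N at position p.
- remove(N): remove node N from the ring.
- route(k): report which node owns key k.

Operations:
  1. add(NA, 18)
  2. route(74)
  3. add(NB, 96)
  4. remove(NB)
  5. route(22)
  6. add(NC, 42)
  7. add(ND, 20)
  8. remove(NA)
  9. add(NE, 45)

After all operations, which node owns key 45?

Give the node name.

Op 1: add NA@18 -> ring=[18:NA]
Op 2: route key 74: none >= 74, wrap to smallest pos 18 -> NA
Op 3: add NB@96 -> ring=[18:NA,96:NB]
Op 4: remove NB -> ring=[18:NA]
Op 5: route key 22: none >= 22, wrap to smallest pos 18 -> NA
Op 6: add NC@42 -> ring=[18:NA,42:NC]
Op 7: add ND@20 -> ring=[18:NA,20:ND,42:NC]
Op 8: remove NA -> ring=[20:ND,42:NC]
Op 9: add NE@45 -> ring=[20:ND,42:NC,45:NE]
Final route key 45: smallest pos >= 45 is 45 -> NE

Answer: NE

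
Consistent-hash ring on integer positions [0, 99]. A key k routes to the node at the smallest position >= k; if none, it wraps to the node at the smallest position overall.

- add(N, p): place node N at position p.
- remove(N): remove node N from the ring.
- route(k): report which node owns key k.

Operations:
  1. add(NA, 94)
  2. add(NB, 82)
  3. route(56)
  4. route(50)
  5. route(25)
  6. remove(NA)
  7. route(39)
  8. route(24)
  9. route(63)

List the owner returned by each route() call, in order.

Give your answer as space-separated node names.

Answer: NB NB NB NB NB NB

Derivation:
Op 1: add NA@94 -> ring=[94:NA]
Op 2: add NB@82 -> ring=[82:NB,94:NA]
Op 3: route key 56: smallest pos >= 56 is 82 -> NB
Op 4: route key 50: smallest pos >= 50 is 82 -> NB
Op 5: route key 25: smallest pos >= 25 is 82 -> NB
Op 6: remove NA -> ring=[82:NB]
Op 7: route key 39: smallest pos >= 39 is 82 -> NB
Op 8: route key 24: smallest pos >= 24 is 82 -> NB
Op 9: route key 63: smallest pos >= 63 is 82 -> NB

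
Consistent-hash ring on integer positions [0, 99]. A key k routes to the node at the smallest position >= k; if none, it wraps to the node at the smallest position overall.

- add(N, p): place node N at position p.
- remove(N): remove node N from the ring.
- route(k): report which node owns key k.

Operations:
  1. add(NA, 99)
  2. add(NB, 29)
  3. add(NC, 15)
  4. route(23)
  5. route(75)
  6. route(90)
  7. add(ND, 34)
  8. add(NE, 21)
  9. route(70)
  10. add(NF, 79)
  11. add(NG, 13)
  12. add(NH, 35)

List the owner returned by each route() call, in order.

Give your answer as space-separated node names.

Answer: NB NA NA NA

Derivation:
Op 1: add NA@99 -> ring=[99:NA]
Op 2: add NB@29 -> ring=[29:NB,99:NA]
Op 3: add NC@15 -> ring=[15:NC,29:NB,99:NA]
Op 4: route key 23: smallest pos >= 23 is 29 -> NB
Op 5: route key 75: smallest pos >= 75 is 99 -> NA
Op 6: route key 90: smallest pos >= 90 is 99 -> NA
Op 7: add ND@34 -> ring=[15:NC,29:NB,34:ND,99:NA]
Op 8: add NE@21 -> ring=[15:NC,21:NE,29:NB,34:ND,99:NA]
Op 9: route key 70: smallest pos >= 70 is 99 -> NA
Op 10: add NF@79 -> ring=[15:NC,21:NE,29:NB,34:ND,79:NF,99:NA]
Op 11: add NG@13 -> ring=[13:NG,15:NC,21:NE,29:NB,34:ND,79:NF,99:NA]
Op 12: add NH@35 -> ring=[13:NG,15:NC,21:NE,29:NB,34:ND,35:NH,79:NF,99:NA]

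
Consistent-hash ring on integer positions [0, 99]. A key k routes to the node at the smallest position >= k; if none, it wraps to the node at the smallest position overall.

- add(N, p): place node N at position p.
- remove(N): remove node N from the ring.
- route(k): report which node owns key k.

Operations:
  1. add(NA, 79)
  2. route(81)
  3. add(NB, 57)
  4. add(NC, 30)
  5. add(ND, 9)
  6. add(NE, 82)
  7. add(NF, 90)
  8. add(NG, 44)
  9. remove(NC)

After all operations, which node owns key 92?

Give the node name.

Answer: ND

Derivation:
Op 1: add NA@79 -> ring=[79:NA]
Op 2: route key 81: none >= 81, wrap to smallest pos 79 -> NA
Op 3: add NB@57 -> ring=[57:NB,79:NA]
Op 4: add NC@30 -> ring=[30:NC,57:NB,79:NA]
Op 5: add ND@9 -> ring=[9:ND,30:NC,57:NB,79:NA]
Op 6: add NE@82 -> ring=[9:ND,30:NC,57:NB,79:NA,82:NE]
Op 7: add NF@90 -> ring=[9:ND,30:NC,57:NB,79:NA,82:NE,90:NF]
Op 8: add NG@44 -> ring=[9:ND,30:NC,44:NG,57:NB,79:NA,82:NE,90:NF]
Op 9: remove NC -> ring=[9:ND,44:NG,57:NB,79:NA,82:NE,90:NF]
Final route key 92: none >= 92, wrap to smallest pos 9 -> ND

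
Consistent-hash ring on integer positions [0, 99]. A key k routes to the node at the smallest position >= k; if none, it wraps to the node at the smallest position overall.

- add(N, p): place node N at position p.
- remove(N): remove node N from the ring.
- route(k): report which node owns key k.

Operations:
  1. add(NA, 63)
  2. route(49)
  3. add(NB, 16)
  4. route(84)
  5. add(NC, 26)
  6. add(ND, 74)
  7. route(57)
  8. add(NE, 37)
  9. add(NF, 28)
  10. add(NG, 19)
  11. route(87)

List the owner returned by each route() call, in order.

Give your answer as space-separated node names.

Op 1: add NA@63 -> ring=[63:NA]
Op 2: route key 49: smallest pos >= 49 is 63 -> NA
Op 3: add NB@16 -> ring=[16:NB,63:NA]
Op 4: route key 84: none >= 84, wrap to smallest pos 16 -> NB
Op 5: add NC@26 -> ring=[16:NB,26:NC,63:NA]
Op 6: add ND@74 -> ring=[16:NB,26:NC,63:NA,74:ND]
Op 7: route key 57: smallest pos >= 57 is 63 -> NA
Op 8: add NE@37 -> ring=[16:NB,26:NC,37:NE,63:NA,74:ND]
Op 9: add NF@28 -> ring=[16:NB,26:NC,28:NF,37:NE,63:NA,74:ND]
Op 10: add NG@19 -> ring=[16:NB,19:NG,26:NC,28:NF,37:NE,63:NA,74:ND]
Op 11: route key 87: none >= 87, wrap to smallest pos 16 -> NB

Answer: NA NB NA NB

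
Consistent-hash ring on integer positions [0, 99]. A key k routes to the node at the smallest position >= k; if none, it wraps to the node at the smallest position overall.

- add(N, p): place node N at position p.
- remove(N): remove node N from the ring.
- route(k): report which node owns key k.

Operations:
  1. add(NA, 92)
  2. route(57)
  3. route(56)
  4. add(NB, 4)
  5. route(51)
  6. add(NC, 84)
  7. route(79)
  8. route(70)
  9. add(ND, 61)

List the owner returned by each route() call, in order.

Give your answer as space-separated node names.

Answer: NA NA NA NC NC

Derivation:
Op 1: add NA@92 -> ring=[92:NA]
Op 2: route key 57: smallest pos >= 57 is 92 -> NA
Op 3: route key 56: smallest pos >= 56 is 92 -> NA
Op 4: add NB@4 -> ring=[4:NB,92:NA]
Op 5: route key 51: smallest pos >= 51 is 92 -> NA
Op 6: add NC@84 -> ring=[4:NB,84:NC,92:NA]
Op 7: route key 79: smallest pos >= 79 is 84 -> NC
Op 8: route key 70: smallest pos >= 70 is 84 -> NC
Op 9: add ND@61 -> ring=[4:NB,61:ND,84:NC,92:NA]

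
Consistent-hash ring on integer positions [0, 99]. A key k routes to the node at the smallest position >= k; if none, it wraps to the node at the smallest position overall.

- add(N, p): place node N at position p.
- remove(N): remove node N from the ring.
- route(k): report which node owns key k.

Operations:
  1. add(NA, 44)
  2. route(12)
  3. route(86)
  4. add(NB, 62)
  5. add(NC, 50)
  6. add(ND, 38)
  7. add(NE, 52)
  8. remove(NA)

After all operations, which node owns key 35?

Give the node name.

Answer: ND

Derivation:
Op 1: add NA@44 -> ring=[44:NA]
Op 2: route key 12: smallest pos >= 12 is 44 -> NA
Op 3: route key 86: none >= 86, wrap to smallest pos 44 -> NA
Op 4: add NB@62 -> ring=[44:NA,62:NB]
Op 5: add NC@50 -> ring=[44:NA,50:NC,62:NB]
Op 6: add ND@38 -> ring=[38:ND,44:NA,50:NC,62:NB]
Op 7: add NE@52 -> ring=[38:ND,44:NA,50:NC,52:NE,62:NB]
Op 8: remove NA -> ring=[38:ND,50:NC,52:NE,62:NB]
Final route key 35: smallest pos >= 35 is 38 -> ND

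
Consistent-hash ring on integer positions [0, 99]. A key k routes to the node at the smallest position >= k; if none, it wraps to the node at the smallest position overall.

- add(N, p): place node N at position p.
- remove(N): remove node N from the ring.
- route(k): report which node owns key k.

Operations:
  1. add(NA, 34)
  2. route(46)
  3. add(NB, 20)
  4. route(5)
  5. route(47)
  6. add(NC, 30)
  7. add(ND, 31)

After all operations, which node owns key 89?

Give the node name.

Op 1: add NA@34 -> ring=[34:NA]
Op 2: route key 46: none >= 46, wrap to smallest pos 34 -> NA
Op 3: add NB@20 -> ring=[20:NB,34:NA]
Op 4: route key 5: smallest pos >= 5 is 20 -> NB
Op 5: route key 47: none >= 47, wrap to smallest pos 20 -> NB
Op 6: add NC@30 -> ring=[20:NB,30:NC,34:NA]
Op 7: add ND@31 -> ring=[20:NB,30:NC,31:ND,34:NA]
Final route key 89: none >= 89, wrap to smallest pos 20 -> NB

Answer: NB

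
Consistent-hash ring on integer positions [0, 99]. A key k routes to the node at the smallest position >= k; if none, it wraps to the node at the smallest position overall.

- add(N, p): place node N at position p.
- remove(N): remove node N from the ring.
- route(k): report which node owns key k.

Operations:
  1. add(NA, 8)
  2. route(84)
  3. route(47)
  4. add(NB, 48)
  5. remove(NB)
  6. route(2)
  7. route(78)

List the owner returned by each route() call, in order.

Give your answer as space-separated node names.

Op 1: add NA@8 -> ring=[8:NA]
Op 2: route key 84: none >= 84, wrap to smallest pos 8 -> NA
Op 3: route key 47: none >= 47, wrap to smallest pos 8 -> NA
Op 4: add NB@48 -> ring=[8:NA,48:NB]
Op 5: remove NB -> ring=[8:NA]
Op 6: route key 2: smallest pos >= 2 is 8 -> NA
Op 7: route key 78: none >= 78, wrap to smallest pos 8 -> NA

Answer: NA NA NA NA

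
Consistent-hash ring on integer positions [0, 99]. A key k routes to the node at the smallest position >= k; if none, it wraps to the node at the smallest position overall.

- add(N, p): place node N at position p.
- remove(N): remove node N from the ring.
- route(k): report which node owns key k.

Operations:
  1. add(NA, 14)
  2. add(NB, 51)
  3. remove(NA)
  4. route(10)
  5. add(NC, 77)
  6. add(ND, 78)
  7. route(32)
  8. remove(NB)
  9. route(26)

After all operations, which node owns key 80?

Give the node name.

Op 1: add NA@14 -> ring=[14:NA]
Op 2: add NB@51 -> ring=[14:NA,51:NB]
Op 3: remove NA -> ring=[51:NB]
Op 4: route key 10: smallest pos >= 10 is 51 -> NB
Op 5: add NC@77 -> ring=[51:NB,77:NC]
Op 6: add ND@78 -> ring=[51:NB,77:NC,78:ND]
Op 7: route key 32: smallest pos >= 32 is 51 -> NB
Op 8: remove NB -> ring=[77:NC,78:ND]
Op 9: route key 26: smallest pos >= 26 is 77 -> NC
Final route key 80: none >= 80, wrap to smallest pos 77 -> NC

Answer: NC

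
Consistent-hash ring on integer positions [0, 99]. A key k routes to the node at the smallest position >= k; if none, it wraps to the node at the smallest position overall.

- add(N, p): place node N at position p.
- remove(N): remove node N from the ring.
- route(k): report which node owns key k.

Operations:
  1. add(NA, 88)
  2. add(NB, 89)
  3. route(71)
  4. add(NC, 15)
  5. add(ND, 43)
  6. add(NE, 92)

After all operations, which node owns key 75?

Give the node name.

Op 1: add NA@88 -> ring=[88:NA]
Op 2: add NB@89 -> ring=[88:NA,89:NB]
Op 3: route key 71: smallest pos >= 71 is 88 -> NA
Op 4: add NC@15 -> ring=[15:NC,88:NA,89:NB]
Op 5: add ND@43 -> ring=[15:NC,43:ND,88:NA,89:NB]
Op 6: add NE@92 -> ring=[15:NC,43:ND,88:NA,89:NB,92:NE]
Final route key 75: smallest pos >= 75 is 88 -> NA

Answer: NA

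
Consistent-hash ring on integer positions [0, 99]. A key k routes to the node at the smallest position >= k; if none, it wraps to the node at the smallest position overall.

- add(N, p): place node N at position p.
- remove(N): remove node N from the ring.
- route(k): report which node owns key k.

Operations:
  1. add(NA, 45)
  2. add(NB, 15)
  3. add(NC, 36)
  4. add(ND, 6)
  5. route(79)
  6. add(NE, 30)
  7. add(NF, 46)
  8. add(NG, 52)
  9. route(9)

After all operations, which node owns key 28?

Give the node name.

Op 1: add NA@45 -> ring=[45:NA]
Op 2: add NB@15 -> ring=[15:NB,45:NA]
Op 3: add NC@36 -> ring=[15:NB,36:NC,45:NA]
Op 4: add ND@6 -> ring=[6:ND,15:NB,36:NC,45:NA]
Op 5: route key 79: none >= 79, wrap to smallest pos 6 -> ND
Op 6: add NE@30 -> ring=[6:ND,15:NB,30:NE,36:NC,45:NA]
Op 7: add NF@46 -> ring=[6:ND,15:NB,30:NE,36:NC,45:NA,46:NF]
Op 8: add NG@52 -> ring=[6:ND,15:NB,30:NE,36:NC,45:NA,46:NF,52:NG]
Op 9: route key 9: smallest pos >= 9 is 15 -> NB
Final route key 28: smallest pos >= 28 is 30 -> NE

Answer: NE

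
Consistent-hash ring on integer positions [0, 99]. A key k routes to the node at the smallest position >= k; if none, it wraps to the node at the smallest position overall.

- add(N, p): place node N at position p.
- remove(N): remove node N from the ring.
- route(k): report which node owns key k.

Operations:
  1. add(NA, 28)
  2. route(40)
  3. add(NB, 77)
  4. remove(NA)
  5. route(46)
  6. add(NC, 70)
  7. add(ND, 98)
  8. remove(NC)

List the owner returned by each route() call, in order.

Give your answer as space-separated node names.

Op 1: add NA@28 -> ring=[28:NA]
Op 2: route key 40: none >= 40, wrap to smallest pos 28 -> NA
Op 3: add NB@77 -> ring=[28:NA,77:NB]
Op 4: remove NA -> ring=[77:NB]
Op 5: route key 46: smallest pos >= 46 is 77 -> NB
Op 6: add NC@70 -> ring=[70:NC,77:NB]
Op 7: add ND@98 -> ring=[70:NC,77:NB,98:ND]
Op 8: remove NC -> ring=[77:NB,98:ND]

Answer: NA NB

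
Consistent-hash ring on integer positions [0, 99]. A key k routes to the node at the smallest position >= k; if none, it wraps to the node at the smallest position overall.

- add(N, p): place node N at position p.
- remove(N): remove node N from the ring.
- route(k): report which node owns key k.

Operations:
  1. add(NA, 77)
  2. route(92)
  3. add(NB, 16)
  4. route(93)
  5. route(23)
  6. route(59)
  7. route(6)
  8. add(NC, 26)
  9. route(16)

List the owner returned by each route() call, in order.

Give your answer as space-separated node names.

Answer: NA NB NA NA NB NB

Derivation:
Op 1: add NA@77 -> ring=[77:NA]
Op 2: route key 92: none >= 92, wrap to smallest pos 77 -> NA
Op 3: add NB@16 -> ring=[16:NB,77:NA]
Op 4: route key 93: none >= 93, wrap to smallest pos 16 -> NB
Op 5: route key 23: smallest pos >= 23 is 77 -> NA
Op 6: route key 59: smallest pos >= 59 is 77 -> NA
Op 7: route key 6: smallest pos >= 6 is 16 -> NB
Op 8: add NC@26 -> ring=[16:NB,26:NC,77:NA]
Op 9: route key 16: smallest pos >= 16 is 16 -> NB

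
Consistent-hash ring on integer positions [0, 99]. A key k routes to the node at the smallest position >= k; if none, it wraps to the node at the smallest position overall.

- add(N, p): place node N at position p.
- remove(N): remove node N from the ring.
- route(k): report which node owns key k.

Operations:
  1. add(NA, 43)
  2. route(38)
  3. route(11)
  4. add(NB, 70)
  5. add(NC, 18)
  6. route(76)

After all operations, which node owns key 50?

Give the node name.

Op 1: add NA@43 -> ring=[43:NA]
Op 2: route key 38: smallest pos >= 38 is 43 -> NA
Op 3: route key 11: smallest pos >= 11 is 43 -> NA
Op 4: add NB@70 -> ring=[43:NA,70:NB]
Op 5: add NC@18 -> ring=[18:NC,43:NA,70:NB]
Op 6: route key 76: none >= 76, wrap to smallest pos 18 -> NC
Final route key 50: smallest pos >= 50 is 70 -> NB

Answer: NB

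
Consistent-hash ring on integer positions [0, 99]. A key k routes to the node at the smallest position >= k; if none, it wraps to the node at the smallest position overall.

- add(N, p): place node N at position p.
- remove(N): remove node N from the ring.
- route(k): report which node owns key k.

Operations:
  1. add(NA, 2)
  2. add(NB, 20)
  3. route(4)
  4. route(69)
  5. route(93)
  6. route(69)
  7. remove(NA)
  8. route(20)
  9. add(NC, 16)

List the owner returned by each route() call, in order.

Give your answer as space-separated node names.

Op 1: add NA@2 -> ring=[2:NA]
Op 2: add NB@20 -> ring=[2:NA,20:NB]
Op 3: route key 4: smallest pos >= 4 is 20 -> NB
Op 4: route key 69: none >= 69, wrap to smallest pos 2 -> NA
Op 5: route key 93: none >= 93, wrap to smallest pos 2 -> NA
Op 6: route key 69: none >= 69, wrap to smallest pos 2 -> NA
Op 7: remove NA -> ring=[20:NB]
Op 8: route key 20: smallest pos >= 20 is 20 -> NB
Op 9: add NC@16 -> ring=[16:NC,20:NB]

Answer: NB NA NA NA NB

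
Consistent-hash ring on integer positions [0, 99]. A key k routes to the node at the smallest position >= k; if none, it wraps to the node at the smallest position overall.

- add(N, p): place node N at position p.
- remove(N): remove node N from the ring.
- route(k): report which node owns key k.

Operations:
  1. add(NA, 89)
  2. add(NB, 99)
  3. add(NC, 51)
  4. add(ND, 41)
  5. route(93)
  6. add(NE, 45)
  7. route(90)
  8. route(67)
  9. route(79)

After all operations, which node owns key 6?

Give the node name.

Op 1: add NA@89 -> ring=[89:NA]
Op 2: add NB@99 -> ring=[89:NA,99:NB]
Op 3: add NC@51 -> ring=[51:NC,89:NA,99:NB]
Op 4: add ND@41 -> ring=[41:ND,51:NC,89:NA,99:NB]
Op 5: route key 93: smallest pos >= 93 is 99 -> NB
Op 6: add NE@45 -> ring=[41:ND,45:NE,51:NC,89:NA,99:NB]
Op 7: route key 90: smallest pos >= 90 is 99 -> NB
Op 8: route key 67: smallest pos >= 67 is 89 -> NA
Op 9: route key 79: smallest pos >= 79 is 89 -> NA
Final route key 6: smallest pos >= 6 is 41 -> ND

Answer: ND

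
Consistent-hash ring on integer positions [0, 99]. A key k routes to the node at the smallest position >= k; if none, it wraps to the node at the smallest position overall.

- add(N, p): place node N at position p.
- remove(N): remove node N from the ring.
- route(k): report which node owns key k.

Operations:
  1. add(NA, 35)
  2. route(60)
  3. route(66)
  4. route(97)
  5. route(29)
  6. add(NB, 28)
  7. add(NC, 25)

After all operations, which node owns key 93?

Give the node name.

Answer: NC

Derivation:
Op 1: add NA@35 -> ring=[35:NA]
Op 2: route key 60: none >= 60, wrap to smallest pos 35 -> NA
Op 3: route key 66: none >= 66, wrap to smallest pos 35 -> NA
Op 4: route key 97: none >= 97, wrap to smallest pos 35 -> NA
Op 5: route key 29: smallest pos >= 29 is 35 -> NA
Op 6: add NB@28 -> ring=[28:NB,35:NA]
Op 7: add NC@25 -> ring=[25:NC,28:NB,35:NA]
Final route key 93: none >= 93, wrap to smallest pos 25 -> NC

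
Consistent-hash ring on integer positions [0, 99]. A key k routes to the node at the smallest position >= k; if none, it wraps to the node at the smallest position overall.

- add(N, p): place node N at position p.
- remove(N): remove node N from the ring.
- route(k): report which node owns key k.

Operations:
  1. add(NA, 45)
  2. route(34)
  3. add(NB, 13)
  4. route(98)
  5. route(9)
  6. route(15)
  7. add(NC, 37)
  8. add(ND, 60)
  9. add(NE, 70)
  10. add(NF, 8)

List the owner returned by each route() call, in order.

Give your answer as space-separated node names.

Op 1: add NA@45 -> ring=[45:NA]
Op 2: route key 34: smallest pos >= 34 is 45 -> NA
Op 3: add NB@13 -> ring=[13:NB,45:NA]
Op 4: route key 98: none >= 98, wrap to smallest pos 13 -> NB
Op 5: route key 9: smallest pos >= 9 is 13 -> NB
Op 6: route key 15: smallest pos >= 15 is 45 -> NA
Op 7: add NC@37 -> ring=[13:NB,37:NC,45:NA]
Op 8: add ND@60 -> ring=[13:NB,37:NC,45:NA,60:ND]
Op 9: add NE@70 -> ring=[13:NB,37:NC,45:NA,60:ND,70:NE]
Op 10: add NF@8 -> ring=[8:NF,13:NB,37:NC,45:NA,60:ND,70:NE]

Answer: NA NB NB NA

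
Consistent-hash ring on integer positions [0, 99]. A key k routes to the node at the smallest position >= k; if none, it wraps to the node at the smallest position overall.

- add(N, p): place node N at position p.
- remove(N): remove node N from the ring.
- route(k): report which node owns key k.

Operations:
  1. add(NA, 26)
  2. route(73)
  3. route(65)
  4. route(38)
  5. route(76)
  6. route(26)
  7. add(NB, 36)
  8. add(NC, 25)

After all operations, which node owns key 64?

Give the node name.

Op 1: add NA@26 -> ring=[26:NA]
Op 2: route key 73: none >= 73, wrap to smallest pos 26 -> NA
Op 3: route key 65: none >= 65, wrap to smallest pos 26 -> NA
Op 4: route key 38: none >= 38, wrap to smallest pos 26 -> NA
Op 5: route key 76: none >= 76, wrap to smallest pos 26 -> NA
Op 6: route key 26: smallest pos >= 26 is 26 -> NA
Op 7: add NB@36 -> ring=[26:NA,36:NB]
Op 8: add NC@25 -> ring=[25:NC,26:NA,36:NB]
Final route key 64: none >= 64, wrap to smallest pos 25 -> NC

Answer: NC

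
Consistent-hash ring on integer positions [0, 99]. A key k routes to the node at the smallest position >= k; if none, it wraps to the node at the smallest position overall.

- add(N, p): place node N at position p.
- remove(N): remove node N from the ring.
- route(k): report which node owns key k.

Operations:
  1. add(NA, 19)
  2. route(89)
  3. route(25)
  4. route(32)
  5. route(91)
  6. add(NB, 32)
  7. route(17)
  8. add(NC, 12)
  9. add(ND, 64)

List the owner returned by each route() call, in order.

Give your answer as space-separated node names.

Op 1: add NA@19 -> ring=[19:NA]
Op 2: route key 89: none >= 89, wrap to smallest pos 19 -> NA
Op 3: route key 25: none >= 25, wrap to smallest pos 19 -> NA
Op 4: route key 32: none >= 32, wrap to smallest pos 19 -> NA
Op 5: route key 91: none >= 91, wrap to smallest pos 19 -> NA
Op 6: add NB@32 -> ring=[19:NA,32:NB]
Op 7: route key 17: smallest pos >= 17 is 19 -> NA
Op 8: add NC@12 -> ring=[12:NC,19:NA,32:NB]
Op 9: add ND@64 -> ring=[12:NC,19:NA,32:NB,64:ND]

Answer: NA NA NA NA NA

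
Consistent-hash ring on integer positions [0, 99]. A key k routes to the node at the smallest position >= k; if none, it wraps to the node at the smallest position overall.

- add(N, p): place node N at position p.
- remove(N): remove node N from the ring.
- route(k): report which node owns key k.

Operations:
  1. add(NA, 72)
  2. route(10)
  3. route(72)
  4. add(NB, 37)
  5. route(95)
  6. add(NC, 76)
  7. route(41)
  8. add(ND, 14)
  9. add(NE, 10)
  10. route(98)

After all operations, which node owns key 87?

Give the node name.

Op 1: add NA@72 -> ring=[72:NA]
Op 2: route key 10: smallest pos >= 10 is 72 -> NA
Op 3: route key 72: smallest pos >= 72 is 72 -> NA
Op 4: add NB@37 -> ring=[37:NB,72:NA]
Op 5: route key 95: none >= 95, wrap to smallest pos 37 -> NB
Op 6: add NC@76 -> ring=[37:NB,72:NA,76:NC]
Op 7: route key 41: smallest pos >= 41 is 72 -> NA
Op 8: add ND@14 -> ring=[14:ND,37:NB,72:NA,76:NC]
Op 9: add NE@10 -> ring=[10:NE,14:ND,37:NB,72:NA,76:NC]
Op 10: route key 98: none >= 98, wrap to smallest pos 10 -> NE
Final route key 87: none >= 87, wrap to smallest pos 10 -> NE

Answer: NE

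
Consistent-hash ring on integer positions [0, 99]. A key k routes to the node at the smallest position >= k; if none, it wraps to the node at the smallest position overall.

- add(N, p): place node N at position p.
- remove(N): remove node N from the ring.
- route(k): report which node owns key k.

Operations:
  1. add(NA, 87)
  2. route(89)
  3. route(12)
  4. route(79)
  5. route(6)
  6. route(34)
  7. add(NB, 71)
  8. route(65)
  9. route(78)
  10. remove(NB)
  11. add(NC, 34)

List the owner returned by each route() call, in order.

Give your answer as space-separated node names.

Answer: NA NA NA NA NA NB NA

Derivation:
Op 1: add NA@87 -> ring=[87:NA]
Op 2: route key 89: none >= 89, wrap to smallest pos 87 -> NA
Op 3: route key 12: smallest pos >= 12 is 87 -> NA
Op 4: route key 79: smallest pos >= 79 is 87 -> NA
Op 5: route key 6: smallest pos >= 6 is 87 -> NA
Op 6: route key 34: smallest pos >= 34 is 87 -> NA
Op 7: add NB@71 -> ring=[71:NB,87:NA]
Op 8: route key 65: smallest pos >= 65 is 71 -> NB
Op 9: route key 78: smallest pos >= 78 is 87 -> NA
Op 10: remove NB -> ring=[87:NA]
Op 11: add NC@34 -> ring=[34:NC,87:NA]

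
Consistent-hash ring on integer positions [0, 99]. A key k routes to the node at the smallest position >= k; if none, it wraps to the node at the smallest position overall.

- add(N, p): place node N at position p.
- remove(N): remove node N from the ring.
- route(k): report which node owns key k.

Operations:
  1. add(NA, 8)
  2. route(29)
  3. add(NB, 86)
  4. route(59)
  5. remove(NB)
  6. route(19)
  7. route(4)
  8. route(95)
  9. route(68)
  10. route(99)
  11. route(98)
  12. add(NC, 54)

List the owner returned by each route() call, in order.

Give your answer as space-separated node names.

Op 1: add NA@8 -> ring=[8:NA]
Op 2: route key 29: none >= 29, wrap to smallest pos 8 -> NA
Op 3: add NB@86 -> ring=[8:NA,86:NB]
Op 4: route key 59: smallest pos >= 59 is 86 -> NB
Op 5: remove NB -> ring=[8:NA]
Op 6: route key 19: none >= 19, wrap to smallest pos 8 -> NA
Op 7: route key 4: smallest pos >= 4 is 8 -> NA
Op 8: route key 95: none >= 95, wrap to smallest pos 8 -> NA
Op 9: route key 68: none >= 68, wrap to smallest pos 8 -> NA
Op 10: route key 99: none >= 99, wrap to smallest pos 8 -> NA
Op 11: route key 98: none >= 98, wrap to smallest pos 8 -> NA
Op 12: add NC@54 -> ring=[8:NA,54:NC]

Answer: NA NB NA NA NA NA NA NA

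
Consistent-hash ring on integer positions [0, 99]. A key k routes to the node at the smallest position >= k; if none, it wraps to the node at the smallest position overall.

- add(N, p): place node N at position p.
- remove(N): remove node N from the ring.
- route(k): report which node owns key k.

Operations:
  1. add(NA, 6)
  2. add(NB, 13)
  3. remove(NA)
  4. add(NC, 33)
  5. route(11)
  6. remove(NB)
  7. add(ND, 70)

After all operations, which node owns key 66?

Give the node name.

Op 1: add NA@6 -> ring=[6:NA]
Op 2: add NB@13 -> ring=[6:NA,13:NB]
Op 3: remove NA -> ring=[13:NB]
Op 4: add NC@33 -> ring=[13:NB,33:NC]
Op 5: route key 11: smallest pos >= 11 is 13 -> NB
Op 6: remove NB -> ring=[33:NC]
Op 7: add ND@70 -> ring=[33:NC,70:ND]
Final route key 66: smallest pos >= 66 is 70 -> ND

Answer: ND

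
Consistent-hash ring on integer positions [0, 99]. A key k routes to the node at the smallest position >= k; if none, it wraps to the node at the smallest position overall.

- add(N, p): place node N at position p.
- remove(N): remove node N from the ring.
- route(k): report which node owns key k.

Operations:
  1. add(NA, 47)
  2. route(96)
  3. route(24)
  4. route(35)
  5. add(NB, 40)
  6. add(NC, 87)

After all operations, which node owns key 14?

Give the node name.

Answer: NB

Derivation:
Op 1: add NA@47 -> ring=[47:NA]
Op 2: route key 96: none >= 96, wrap to smallest pos 47 -> NA
Op 3: route key 24: smallest pos >= 24 is 47 -> NA
Op 4: route key 35: smallest pos >= 35 is 47 -> NA
Op 5: add NB@40 -> ring=[40:NB,47:NA]
Op 6: add NC@87 -> ring=[40:NB,47:NA,87:NC]
Final route key 14: smallest pos >= 14 is 40 -> NB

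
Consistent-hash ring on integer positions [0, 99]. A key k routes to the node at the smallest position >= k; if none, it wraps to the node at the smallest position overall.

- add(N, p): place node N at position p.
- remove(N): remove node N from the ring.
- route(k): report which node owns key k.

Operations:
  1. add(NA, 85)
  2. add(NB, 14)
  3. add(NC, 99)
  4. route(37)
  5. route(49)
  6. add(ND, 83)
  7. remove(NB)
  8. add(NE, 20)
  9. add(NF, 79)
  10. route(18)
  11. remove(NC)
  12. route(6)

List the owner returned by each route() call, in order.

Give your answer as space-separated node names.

Answer: NA NA NE NE

Derivation:
Op 1: add NA@85 -> ring=[85:NA]
Op 2: add NB@14 -> ring=[14:NB,85:NA]
Op 3: add NC@99 -> ring=[14:NB,85:NA,99:NC]
Op 4: route key 37: smallest pos >= 37 is 85 -> NA
Op 5: route key 49: smallest pos >= 49 is 85 -> NA
Op 6: add ND@83 -> ring=[14:NB,83:ND,85:NA,99:NC]
Op 7: remove NB -> ring=[83:ND,85:NA,99:NC]
Op 8: add NE@20 -> ring=[20:NE,83:ND,85:NA,99:NC]
Op 9: add NF@79 -> ring=[20:NE,79:NF,83:ND,85:NA,99:NC]
Op 10: route key 18: smallest pos >= 18 is 20 -> NE
Op 11: remove NC -> ring=[20:NE,79:NF,83:ND,85:NA]
Op 12: route key 6: smallest pos >= 6 is 20 -> NE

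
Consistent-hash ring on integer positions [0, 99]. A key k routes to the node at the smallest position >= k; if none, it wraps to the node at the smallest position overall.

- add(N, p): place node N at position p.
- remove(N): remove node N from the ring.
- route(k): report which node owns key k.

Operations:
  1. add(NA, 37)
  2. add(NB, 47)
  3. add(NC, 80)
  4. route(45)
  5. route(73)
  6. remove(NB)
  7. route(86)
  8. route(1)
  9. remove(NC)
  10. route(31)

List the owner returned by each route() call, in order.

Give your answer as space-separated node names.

Answer: NB NC NA NA NA

Derivation:
Op 1: add NA@37 -> ring=[37:NA]
Op 2: add NB@47 -> ring=[37:NA,47:NB]
Op 3: add NC@80 -> ring=[37:NA,47:NB,80:NC]
Op 4: route key 45: smallest pos >= 45 is 47 -> NB
Op 5: route key 73: smallest pos >= 73 is 80 -> NC
Op 6: remove NB -> ring=[37:NA,80:NC]
Op 7: route key 86: none >= 86, wrap to smallest pos 37 -> NA
Op 8: route key 1: smallest pos >= 1 is 37 -> NA
Op 9: remove NC -> ring=[37:NA]
Op 10: route key 31: smallest pos >= 31 is 37 -> NA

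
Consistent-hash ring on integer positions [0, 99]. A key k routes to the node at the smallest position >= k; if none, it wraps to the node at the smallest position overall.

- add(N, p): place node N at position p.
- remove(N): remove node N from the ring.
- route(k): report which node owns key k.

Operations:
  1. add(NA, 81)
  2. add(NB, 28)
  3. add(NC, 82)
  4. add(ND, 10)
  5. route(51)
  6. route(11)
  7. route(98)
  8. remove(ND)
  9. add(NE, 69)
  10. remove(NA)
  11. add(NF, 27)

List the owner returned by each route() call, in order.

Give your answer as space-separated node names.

Answer: NA NB ND

Derivation:
Op 1: add NA@81 -> ring=[81:NA]
Op 2: add NB@28 -> ring=[28:NB,81:NA]
Op 3: add NC@82 -> ring=[28:NB,81:NA,82:NC]
Op 4: add ND@10 -> ring=[10:ND,28:NB,81:NA,82:NC]
Op 5: route key 51: smallest pos >= 51 is 81 -> NA
Op 6: route key 11: smallest pos >= 11 is 28 -> NB
Op 7: route key 98: none >= 98, wrap to smallest pos 10 -> ND
Op 8: remove ND -> ring=[28:NB,81:NA,82:NC]
Op 9: add NE@69 -> ring=[28:NB,69:NE,81:NA,82:NC]
Op 10: remove NA -> ring=[28:NB,69:NE,82:NC]
Op 11: add NF@27 -> ring=[27:NF,28:NB,69:NE,82:NC]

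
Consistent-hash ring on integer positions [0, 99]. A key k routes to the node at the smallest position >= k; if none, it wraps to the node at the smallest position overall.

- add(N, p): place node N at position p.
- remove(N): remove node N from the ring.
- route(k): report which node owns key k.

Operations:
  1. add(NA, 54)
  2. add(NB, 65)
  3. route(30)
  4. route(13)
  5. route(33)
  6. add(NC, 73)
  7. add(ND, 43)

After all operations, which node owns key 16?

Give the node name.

Answer: ND

Derivation:
Op 1: add NA@54 -> ring=[54:NA]
Op 2: add NB@65 -> ring=[54:NA,65:NB]
Op 3: route key 30: smallest pos >= 30 is 54 -> NA
Op 4: route key 13: smallest pos >= 13 is 54 -> NA
Op 5: route key 33: smallest pos >= 33 is 54 -> NA
Op 6: add NC@73 -> ring=[54:NA,65:NB,73:NC]
Op 7: add ND@43 -> ring=[43:ND,54:NA,65:NB,73:NC]
Final route key 16: smallest pos >= 16 is 43 -> ND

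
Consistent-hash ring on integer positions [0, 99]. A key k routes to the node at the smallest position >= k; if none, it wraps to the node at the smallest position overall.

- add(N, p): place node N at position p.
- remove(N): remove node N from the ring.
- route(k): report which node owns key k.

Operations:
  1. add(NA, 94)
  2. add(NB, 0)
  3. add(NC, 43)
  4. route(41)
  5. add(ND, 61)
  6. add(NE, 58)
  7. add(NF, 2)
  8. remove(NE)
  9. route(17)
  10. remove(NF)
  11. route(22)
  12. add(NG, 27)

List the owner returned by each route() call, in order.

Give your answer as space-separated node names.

Answer: NC NC NC

Derivation:
Op 1: add NA@94 -> ring=[94:NA]
Op 2: add NB@0 -> ring=[0:NB,94:NA]
Op 3: add NC@43 -> ring=[0:NB,43:NC,94:NA]
Op 4: route key 41: smallest pos >= 41 is 43 -> NC
Op 5: add ND@61 -> ring=[0:NB,43:NC,61:ND,94:NA]
Op 6: add NE@58 -> ring=[0:NB,43:NC,58:NE,61:ND,94:NA]
Op 7: add NF@2 -> ring=[0:NB,2:NF,43:NC,58:NE,61:ND,94:NA]
Op 8: remove NE -> ring=[0:NB,2:NF,43:NC,61:ND,94:NA]
Op 9: route key 17: smallest pos >= 17 is 43 -> NC
Op 10: remove NF -> ring=[0:NB,43:NC,61:ND,94:NA]
Op 11: route key 22: smallest pos >= 22 is 43 -> NC
Op 12: add NG@27 -> ring=[0:NB,27:NG,43:NC,61:ND,94:NA]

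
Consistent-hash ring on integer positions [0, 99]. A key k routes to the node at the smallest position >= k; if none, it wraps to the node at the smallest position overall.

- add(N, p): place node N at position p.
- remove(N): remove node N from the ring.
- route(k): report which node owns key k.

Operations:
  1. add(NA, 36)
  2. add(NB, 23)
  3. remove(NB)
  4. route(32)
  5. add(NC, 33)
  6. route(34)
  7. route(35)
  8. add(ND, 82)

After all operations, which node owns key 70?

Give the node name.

Answer: ND

Derivation:
Op 1: add NA@36 -> ring=[36:NA]
Op 2: add NB@23 -> ring=[23:NB,36:NA]
Op 3: remove NB -> ring=[36:NA]
Op 4: route key 32: smallest pos >= 32 is 36 -> NA
Op 5: add NC@33 -> ring=[33:NC,36:NA]
Op 6: route key 34: smallest pos >= 34 is 36 -> NA
Op 7: route key 35: smallest pos >= 35 is 36 -> NA
Op 8: add ND@82 -> ring=[33:NC,36:NA,82:ND]
Final route key 70: smallest pos >= 70 is 82 -> ND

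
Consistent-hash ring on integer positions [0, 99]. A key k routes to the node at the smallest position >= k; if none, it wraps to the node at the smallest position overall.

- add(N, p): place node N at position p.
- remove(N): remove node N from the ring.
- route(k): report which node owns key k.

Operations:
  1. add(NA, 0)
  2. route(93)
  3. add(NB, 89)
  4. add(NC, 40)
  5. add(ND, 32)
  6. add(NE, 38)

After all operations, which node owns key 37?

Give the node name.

Op 1: add NA@0 -> ring=[0:NA]
Op 2: route key 93: none >= 93, wrap to smallest pos 0 -> NA
Op 3: add NB@89 -> ring=[0:NA,89:NB]
Op 4: add NC@40 -> ring=[0:NA,40:NC,89:NB]
Op 5: add ND@32 -> ring=[0:NA,32:ND,40:NC,89:NB]
Op 6: add NE@38 -> ring=[0:NA,32:ND,38:NE,40:NC,89:NB]
Final route key 37: smallest pos >= 37 is 38 -> NE

Answer: NE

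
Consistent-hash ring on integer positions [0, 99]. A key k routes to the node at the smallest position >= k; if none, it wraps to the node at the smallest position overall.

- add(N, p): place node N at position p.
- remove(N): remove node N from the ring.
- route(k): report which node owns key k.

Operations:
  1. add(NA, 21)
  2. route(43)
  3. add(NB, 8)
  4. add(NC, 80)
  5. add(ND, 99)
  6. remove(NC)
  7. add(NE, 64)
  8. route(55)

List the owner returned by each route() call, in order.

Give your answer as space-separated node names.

Op 1: add NA@21 -> ring=[21:NA]
Op 2: route key 43: none >= 43, wrap to smallest pos 21 -> NA
Op 3: add NB@8 -> ring=[8:NB,21:NA]
Op 4: add NC@80 -> ring=[8:NB,21:NA,80:NC]
Op 5: add ND@99 -> ring=[8:NB,21:NA,80:NC,99:ND]
Op 6: remove NC -> ring=[8:NB,21:NA,99:ND]
Op 7: add NE@64 -> ring=[8:NB,21:NA,64:NE,99:ND]
Op 8: route key 55: smallest pos >= 55 is 64 -> NE

Answer: NA NE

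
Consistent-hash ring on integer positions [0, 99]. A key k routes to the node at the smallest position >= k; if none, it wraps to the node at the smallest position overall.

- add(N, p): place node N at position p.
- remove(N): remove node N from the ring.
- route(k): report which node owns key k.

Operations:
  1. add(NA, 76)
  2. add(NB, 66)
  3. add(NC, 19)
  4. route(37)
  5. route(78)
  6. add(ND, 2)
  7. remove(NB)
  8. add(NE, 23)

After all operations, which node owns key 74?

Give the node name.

Answer: NA

Derivation:
Op 1: add NA@76 -> ring=[76:NA]
Op 2: add NB@66 -> ring=[66:NB,76:NA]
Op 3: add NC@19 -> ring=[19:NC,66:NB,76:NA]
Op 4: route key 37: smallest pos >= 37 is 66 -> NB
Op 5: route key 78: none >= 78, wrap to smallest pos 19 -> NC
Op 6: add ND@2 -> ring=[2:ND,19:NC,66:NB,76:NA]
Op 7: remove NB -> ring=[2:ND,19:NC,76:NA]
Op 8: add NE@23 -> ring=[2:ND,19:NC,23:NE,76:NA]
Final route key 74: smallest pos >= 74 is 76 -> NA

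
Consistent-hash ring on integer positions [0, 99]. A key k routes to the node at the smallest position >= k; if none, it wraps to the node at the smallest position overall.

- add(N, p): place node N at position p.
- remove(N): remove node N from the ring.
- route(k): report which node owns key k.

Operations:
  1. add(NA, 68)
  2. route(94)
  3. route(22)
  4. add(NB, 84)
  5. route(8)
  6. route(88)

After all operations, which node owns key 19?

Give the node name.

Answer: NA

Derivation:
Op 1: add NA@68 -> ring=[68:NA]
Op 2: route key 94: none >= 94, wrap to smallest pos 68 -> NA
Op 3: route key 22: smallest pos >= 22 is 68 -> NA
Op 4: add NB@84 -> ring=[68:NA,84:NB]
Op 5: route key 8: smallest pos >= 8 is 68 -> NA
Op 6: route key 88: none >= 88, wrap to smallest pos 68 -> NA
Final route key 19: smallest pos >= 19 is 68 -> NA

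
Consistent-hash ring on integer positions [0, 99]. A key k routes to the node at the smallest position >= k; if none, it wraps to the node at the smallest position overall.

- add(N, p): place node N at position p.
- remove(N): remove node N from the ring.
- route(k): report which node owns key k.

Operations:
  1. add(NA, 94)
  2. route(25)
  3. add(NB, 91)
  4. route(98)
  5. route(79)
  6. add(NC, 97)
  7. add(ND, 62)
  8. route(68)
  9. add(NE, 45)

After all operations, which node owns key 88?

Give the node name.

Op 1: add NA@94 -> ring=[94:NA]
Op 2: route key 25: smallest pos >= 25 is 94 -> NA
Op 3: add NB@91 -> ring=[91:NB,94:NA]
Op 4: route key 98: none >= 98, wrap to smallest pos 91 -> NB
Op 5: route key 79: smallest pos >= 79 is 91 -> NB
Op 6: add NC@97 -> ring=[91:NB,94:NA,97:NC]
Op 7: add ND@62 -> ring=[62:ND,91:NB,94:NA,97:NC]
Op 8: route key 68: smallest pos >= 68 is 91 -> NB
Op 9: add NE@45 -> ring=[45:NE,62:ND,91:NB,94:NA,97:NC]
Final route key 88: smallest pos >= 88 is 91 -> NB

Answer: NB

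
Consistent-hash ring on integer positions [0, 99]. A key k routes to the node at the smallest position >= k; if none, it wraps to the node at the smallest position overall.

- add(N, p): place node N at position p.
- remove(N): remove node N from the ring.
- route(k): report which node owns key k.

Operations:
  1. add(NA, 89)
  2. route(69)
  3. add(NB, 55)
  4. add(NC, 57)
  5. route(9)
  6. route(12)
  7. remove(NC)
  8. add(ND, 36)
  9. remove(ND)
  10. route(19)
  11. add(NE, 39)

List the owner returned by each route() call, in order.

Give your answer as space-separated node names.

Answer: NA NB NB NB

Derivation:
Op 1: add NA@89 -> ring=[89:NA]
Op 2: route key 69: smallest pos >= 69 is 89 -> NA
Op 3: add NB@55 -> ring=[55:NB,89:NA]
Op 4: add NC@57 -> ring=[55:NB,57:NC,89:NA]
Op 5: route key 9: smallest pos >= 9 is 55 -> NB
Op 6: route key 12: smallest pos >= 12 is 55 -> NB
Op 7: remove NC -> ring=[55:NB,89:NA]
Op 8: add ND@36 -> ring=[36:ND,55:NB,89:NA]
Op 9: remove ND -> ring=[55:NB,89:NA]
Op 10: route key 19: smallest pos >= 19 is 55 -> NB
Op 11: add NE@39 -> ring=[39:NE,55:NB,89:NA]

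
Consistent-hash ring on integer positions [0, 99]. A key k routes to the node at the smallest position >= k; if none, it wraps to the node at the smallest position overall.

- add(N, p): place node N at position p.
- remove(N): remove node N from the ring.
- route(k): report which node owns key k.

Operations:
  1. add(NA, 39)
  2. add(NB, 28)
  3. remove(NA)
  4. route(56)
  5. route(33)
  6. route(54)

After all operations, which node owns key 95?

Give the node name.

Op 1: add NA@39 -> ring=[39:NA]
Op 2: add NB@28 -> ring=[28:NB,39:NA]
Op 3: remove NA -> ring=[28:NB]
Op 4: route key 56: none >= 56, wrap to smallest pos 28 -> NB
Op 5: route key 33: none >= 33, wrap to smallest pos 28 -> NB
Op 6: route key 54: none >= 54, wrap to smallest pos 28 -> NB
Final route key 95: none >= 95, wrap to smallest pos 28 -> NB

Answer: NB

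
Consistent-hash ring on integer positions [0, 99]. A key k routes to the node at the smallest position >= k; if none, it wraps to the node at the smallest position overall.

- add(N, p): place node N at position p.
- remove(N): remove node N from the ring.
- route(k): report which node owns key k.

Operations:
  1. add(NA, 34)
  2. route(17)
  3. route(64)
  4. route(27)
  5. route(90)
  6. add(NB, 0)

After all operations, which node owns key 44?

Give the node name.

Answer: NB

Derivation:
Op 1: add NA@34 -> ring=[34:NA]
Op 2: route key 17: smallest pos >= 17 is 34 -> NA
Op 3: route key 64: none >= 64, wrap to smallest pos 34 -> NA
Op 4: route key 27: smallest pos >= 27 is 34 -> NA
Op 5: route key 90: none >= 90, wrap to smallest pos 34 -> NA
Op 6: add NB@0 -> ring=[0:NB,34:NA]
Final route key 44: none >= 44, wrap to smallest pos 0 -> NB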